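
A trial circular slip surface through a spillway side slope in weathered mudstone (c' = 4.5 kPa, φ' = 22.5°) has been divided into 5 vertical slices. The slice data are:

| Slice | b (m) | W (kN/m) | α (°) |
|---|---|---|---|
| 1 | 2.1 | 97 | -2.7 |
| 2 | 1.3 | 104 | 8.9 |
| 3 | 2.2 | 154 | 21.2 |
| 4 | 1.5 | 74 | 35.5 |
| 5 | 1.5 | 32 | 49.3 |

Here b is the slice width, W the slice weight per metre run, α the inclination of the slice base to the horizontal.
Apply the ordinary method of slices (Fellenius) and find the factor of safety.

Ordinary method of slices: FS = Σ[c'·Δl_i + (W_i cosα_i)·tanφ'] / Σ W_i sinα_i, with Δl_i = b_i / cosα_i.
Slice 1: Δl = 2.1/cos(-2.7°) = 2.102 m; N'_1 = 97·cos(-2.7°) = 96.9; c'Δl = 9.46; W sinα = -4.6
Slice 2: Δl = 1.3/cos8.9° = 1.316 m; N'_2 = 104·cos8.9° = 102.7; c'Δl = 5.92; W sinα = 16.1
Slice 3: Δl = 2.2/cos21.2° = 2.360 m; N'_3 = 154·cos21.2° = 143.6; c'Δl = 10.62; W sinα = 55.7
Slice 4: Δl = 1.5/cos35.5° = 1.842 m; N'_4 = 74·cos35.5° = 60.2; c'Δl = 8.29; W sinα = 43.0
Slice 5: Δl = 1.5/cos49.3° = 2.300 m; N'_5 = 32·cos49.3° = 20.9; c'Δl = 10.35; W sinα = 24.3
Σc'Δl = 44.6 kN/m; ΣN' = 424.3 kN/m; ΣW sinα = 134.4 kN/m
Resisting = 44.6 + 424.3·tan22.5° = 44.6 + 175.8 = 220.4 kN/m
FS = 220.4 / 134.4 = 1.639

FS = 1.64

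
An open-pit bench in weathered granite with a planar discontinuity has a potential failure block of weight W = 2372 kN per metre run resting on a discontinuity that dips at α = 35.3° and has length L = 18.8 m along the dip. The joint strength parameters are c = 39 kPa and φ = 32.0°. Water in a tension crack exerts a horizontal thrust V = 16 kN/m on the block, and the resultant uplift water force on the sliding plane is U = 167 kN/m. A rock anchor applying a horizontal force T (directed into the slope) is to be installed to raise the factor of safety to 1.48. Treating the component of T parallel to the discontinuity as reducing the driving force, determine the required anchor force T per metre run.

T = 137 kN/m

Resolving forces along and normal to the sliding plane, with the horizontal anchor force T adding T·sinα to the effective normal force and T·cosα acting up the plane against the driving force:
FS = [cL + (W cosα − U − V sinα + T sinα) tanφ] / [W sinα + V cosα − T cosα]
Without the anchor: N' = 1759.6 kN/m, driving T_d = 1383.7 kN/m, resisting R = 39·18.8 + 1759.6·tan32.0° = 1832.7 kN/m, FS = 1.32.
Setting FS = 1.48 and solving for T:
1.48·(1383.7 − T cos35.3°) = 1832.7 + T sin35.3°·tan32.0°
T·(sin35.3°·tan32.0° + 1.48·cos35.3°) = 1.48·1383.7 − 1832.7
T·(0.5779·0.6249 + 1.48·0.8161) = 2047.9 − 1832.7 = 215.2
T·1.5690 = 215.2
T = 137.2 kN/m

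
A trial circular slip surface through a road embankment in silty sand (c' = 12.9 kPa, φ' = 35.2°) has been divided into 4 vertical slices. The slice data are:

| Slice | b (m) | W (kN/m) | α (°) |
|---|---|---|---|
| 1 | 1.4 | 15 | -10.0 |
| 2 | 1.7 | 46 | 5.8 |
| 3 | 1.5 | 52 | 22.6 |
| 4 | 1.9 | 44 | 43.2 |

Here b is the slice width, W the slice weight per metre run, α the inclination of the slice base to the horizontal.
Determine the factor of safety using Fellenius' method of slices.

Ordinary method of slices: FS = Σ[c'·Δl_i + (W_i cosα_i)·tanφ'] / Σ W_i sinα_i, with Δl_i = b_i / cosα_i.
Slice 1: Δl = 1.4/cos(-10.0°) = 1.422 m; N'_1 = 15·cos(-10.0°) = 14.8; c'Δl = 18.34; W sinα = -2.6
Slice 2: Δl = 1.7/cos5.8° = 1.709 m; N'_2 = 46·cos5.8° = 45.8; c'Δl = 22.04; W sinα = 4.6
Slice 3: Δl = 1.5/cos22.6° = 1.625 m; N'_3 = 52·cos22.6° = 48.0; c'Δl = 20.96; W sinα = 20.0
Slice 4: Δl = 1.9/cos43.2° = 2.606 m; N'_4 = 44·cos43.2° = 32.1; c'Δl = 33.62; W sinα = 30.1
Σc'Δl = 95.0 kN/m; ΣN' = 140.6 kN/m; ΣW sinα = 52.1 kN/m
Resisting = 95.0 + 140.6·tan35.2° = 95.0 + 99.2 = 194.2 kN/m
FS = 194.2 / 52.1 = 3.723

FS = 3.72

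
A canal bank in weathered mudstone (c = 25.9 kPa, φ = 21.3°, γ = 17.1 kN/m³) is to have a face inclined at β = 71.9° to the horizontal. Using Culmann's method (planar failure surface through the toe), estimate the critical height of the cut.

H_c = 14.69 m

Culmann's analysis gives the critical failure plane at α_cr = (β + φ)/2 = (71.9 + 21.3)/2 = 46.6°, and the critical height
H_c = (4c/γ) · sinβ cosφ / [1 − cos(β − φ)]
    = (4·25.9/17.1) · sin71.9°·cos21.3° / [1 − cos(50.6°)]
    = 6.058 · 0.9505·0.9317 / [1 − 0.6347]
    = 6.058 · 0.8856 / 0.3653
    = 14.69 m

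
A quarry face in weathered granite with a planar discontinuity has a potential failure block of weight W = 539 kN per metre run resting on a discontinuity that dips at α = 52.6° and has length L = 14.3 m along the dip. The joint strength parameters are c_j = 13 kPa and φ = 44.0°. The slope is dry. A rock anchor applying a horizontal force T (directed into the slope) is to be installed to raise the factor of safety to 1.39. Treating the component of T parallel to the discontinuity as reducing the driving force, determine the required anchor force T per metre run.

Resolving forces along and normal to the sliding plane, with the horizontal anchor force T adding T·sinα to the effective normal force and T·cosα acting up the plane against the driving force:
FS = [c_jL + (W cosα + T sinα) tanφ] / [W sinα − T cosα]
Without the anchor: N' = 327.4 kN/m, driving T_d = 428.2 kN/m, resisting R = 13·14.3 + 327.4·tan44.0° = 502.0 kN/m, FS = 1.17.
Setting FS = 1.39 and solving for T:
1.39·(428.2 − T cos52.6°) = 502.0 + T sin52.6°·tan44.0°
T·(sin52.6°·tan44.0° + 1.39·cos52.6°) = 1.39·428.2 − 502.0
T·(0.7944·0.9657 + 1.39·0.6074) = 595.2 − 502.0 = 93.1
T·1.6114 = 93.1
T = 57.8 kN/m

T = 58 kN/m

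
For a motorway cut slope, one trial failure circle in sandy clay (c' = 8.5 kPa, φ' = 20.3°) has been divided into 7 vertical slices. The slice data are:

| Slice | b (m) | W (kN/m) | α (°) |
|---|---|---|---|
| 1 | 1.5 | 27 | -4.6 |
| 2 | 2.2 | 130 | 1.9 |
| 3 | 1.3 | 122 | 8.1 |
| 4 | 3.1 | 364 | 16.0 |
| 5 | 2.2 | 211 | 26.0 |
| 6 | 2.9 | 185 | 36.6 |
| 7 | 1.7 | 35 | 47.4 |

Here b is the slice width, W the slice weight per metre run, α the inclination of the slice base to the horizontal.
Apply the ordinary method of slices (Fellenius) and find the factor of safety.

FS = 1.46

Ordinary method of slices: FS = Σ[c'·Δl_i + (W_i cosα_i)·tanφ'] / Σ W_i sinα_i, with Δl_i = b_i / cosα_i.
Slice 1: Δl = 1.5/cos(-4.6°) = 1.505 m; N'_1 = 27·cos(-4.6°) = 26.9; c'Δl = 12.79; W sinα = -2.2
Slice 2: Δl = 2.2/cos1.9° = 2.201 m; N'_2 = 130·cos1.9° = 129.9; c'Δl = 18.71; W sinα = 4.3
Slice 3: Δl = 1.3/cos8.1° = 1.313 m; N'_3 = 122·cos8.1° = 120.8; c'Δl = 11.16; W sinα = 17.2
Slice 4: Δl = 3.1/cos16.0° = 3.225 m; N'_4 = 364·cos16.0° = 349.9; c'Δl = 27.41; W sinα = 100.3
Slice 5: Δl = 2.2/cos26.0° = 2.448 m; N'_5 = 211·cos26.0° = 189.6; c'Δl = 20.81; W sinα = 92.5
Slice 6: Δl = 2.9/cos36.6° = 3.612 m; N'_6 = 185·cos36.6° = 148.5; c'Δl = 30.70; W sinα = 110.3
Slice 7: Δl = 1.7/cos47.4° = 2.512 m; N'_7 = 35·cos47.4° = 23.7; c'Δl = 21.35; W sinα = 25.8
Σc'Δl = 142.9 kN/m; ΣN' = 989.4 kN/m; ΣW sinα = 348.2 kN/m
Resisting = 142.9 + 989.4·tan20.3° = 142.9 + 366.0 = 508.9 kN/m
FS = 508.9 / 348.2 = 1.461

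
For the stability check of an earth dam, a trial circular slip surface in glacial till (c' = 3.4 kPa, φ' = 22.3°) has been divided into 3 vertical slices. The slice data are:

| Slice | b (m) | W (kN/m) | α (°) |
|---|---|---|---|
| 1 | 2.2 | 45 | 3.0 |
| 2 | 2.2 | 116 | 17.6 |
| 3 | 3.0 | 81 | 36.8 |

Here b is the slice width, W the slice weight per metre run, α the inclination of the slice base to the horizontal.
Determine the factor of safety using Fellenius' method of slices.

Ordinary method of slices: FS = Σ[c'·Δl_i + (W_i cosα_i)·tanφ'] / Σ W_i sinα_i, with Δl_i = b_i / cosα_i.
Slice 1: Δl = 2.2/cos3.0° = 2.203 m; N'_1 = 45·cos3.0° = 44.9; c'Δl = 7.49; W sinα = 2.4
Slice 2: Δl = 2.2/cos17.6° = 2.308 m; N'_2 = 116·cos17.6° = 110.6; c'Δl = 7.85; W sinα = 35.1
Slice 3: Δl = 3.0/cos36.8° = 3.747 m; N'_3 = 81·cos36.8° = 64.9; c'Δl = 12.74; W sinα = 48.5
Σc'Δl = 28.1 kN/m; ΣN' = 220.4 kN/m; ΣW sinα = 86.0 kN/m
Resisting = 28.1 + 220.4·tan22.3° = 28.1 + 90.4 = 118.5 kN/m
FS = 118.5 / 86.0 = 1.378

FS = 1.38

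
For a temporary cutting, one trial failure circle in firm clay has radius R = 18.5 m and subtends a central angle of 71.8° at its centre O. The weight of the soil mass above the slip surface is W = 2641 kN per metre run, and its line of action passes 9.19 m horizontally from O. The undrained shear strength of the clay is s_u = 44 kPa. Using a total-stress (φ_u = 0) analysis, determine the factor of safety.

Taking moments about the centre O, the resisting moment is provided by the undrained shear strength acting along the arc:
Arc length L_a = R·θ = 18.5·(71.8°·π/180) = 18.5·1.2531 = 23.18 m
M_R = s_u·L_a·R = 44·23.18·18.5 = 18871.1 kN·m/m
M_D = W·d = 2641·9.19 = 24270.8 kN·m/m
FS = M_R / M_D = 18871.1 / 24270.8 = 0.778

FS = 0.78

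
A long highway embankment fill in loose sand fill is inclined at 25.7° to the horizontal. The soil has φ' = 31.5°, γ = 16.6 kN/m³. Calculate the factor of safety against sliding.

FS = 1.27

For a dry cohesionless infinite slope the factor of safety is FS = tanφ' / tanβ.
FS = tan31.5° / tan25.7° = 0.6128 / 0.4813 = 1.273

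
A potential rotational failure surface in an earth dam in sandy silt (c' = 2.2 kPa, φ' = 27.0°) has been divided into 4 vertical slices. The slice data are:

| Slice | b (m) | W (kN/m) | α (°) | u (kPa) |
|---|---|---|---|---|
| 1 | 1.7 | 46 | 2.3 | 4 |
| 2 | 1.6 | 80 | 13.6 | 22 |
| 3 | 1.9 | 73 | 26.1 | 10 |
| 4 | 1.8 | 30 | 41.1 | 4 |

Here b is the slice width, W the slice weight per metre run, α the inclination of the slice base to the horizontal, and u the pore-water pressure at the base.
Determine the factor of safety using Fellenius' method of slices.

FS = 1.21

Ordinary method of slices: FS = Σ[c'·Δl_i + (W_i cosα_i − u_i·Δl_i)·tanφ'] / Σ W_i sinα_i, with Δl_i = b_i / cosα_i.
Slice 1: Δl = 1.7/cos2.3° = 1.701 m; N'_1 = 46·cos2.3° − 4·1.701 = 39.2; c'Δl = 3.74; W sinα = 1.8
Slice 2: Δl = 1.6/cos13.6° = 1.646 m; N'_2 = 80·cos13.6° − 22·1.646 = 41.5; c'Δl = 3.62; W sinα = 18.8
Slice 3: Δl = 1.9/cos26.1° = 2.116 m; N'_3 = 73·cos26.1° − 10·2.116 = 44.4; c'Δl = 4.65; W sinα = 32.1
Slice 4: Δl = 1.8/cos41.1° = 2.389 m; N'_4 = 30·cos41.1° − 4·2.389 = 13.1; c'Δl = 5.26; W sinα = 19.7
Σc'Δl = 17.3 kN/m; ΣN' = 138.1 kN/m; ΣW sinα = 72.5 kN/m
Resisting = 17.3 + 138.1·tan27.0° = 17.3 + 70.4 = 87.7 kN/m
FS = 87.7 / 72.5 = 1.209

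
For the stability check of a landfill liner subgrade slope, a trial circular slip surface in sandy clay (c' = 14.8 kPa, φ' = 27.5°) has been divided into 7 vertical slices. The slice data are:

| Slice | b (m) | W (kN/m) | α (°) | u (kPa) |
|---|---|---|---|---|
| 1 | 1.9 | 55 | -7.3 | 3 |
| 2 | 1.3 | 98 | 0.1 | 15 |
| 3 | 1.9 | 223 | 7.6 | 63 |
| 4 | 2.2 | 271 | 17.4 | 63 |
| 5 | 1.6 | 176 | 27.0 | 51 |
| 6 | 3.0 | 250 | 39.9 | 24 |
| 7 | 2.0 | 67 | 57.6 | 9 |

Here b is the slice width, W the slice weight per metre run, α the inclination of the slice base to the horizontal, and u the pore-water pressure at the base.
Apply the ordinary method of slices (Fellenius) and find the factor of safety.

FS = 1.28

Ordinary method of slices: FS = Σ[c'·Δl_i + (W_i cosα_i − u_i·Δl_i)·tanφ'] / Σ W_i sinα_i, with Δl_i = b_i / cosα_i.
Slice 1: Δl = 1.9/cos(-7.3°) = 1.916 m; N'_1 = 55·cos(-7.3°) − 3·1.916 = 48.8; c'Δl = 28.35; W sinα = -7.0
Slice 2: Δl = 1.3/cos0.1° = 1.300 m; N'_2 = 98·cos0.1° − 15·1.300 = 78.5; c'Δl = 19.24; W sinα = 0.2
Slice 3: Δl = 1.9/cos7.6° = 1.917 m; N'_3 = 223·cos7.6° − 63·1.917 = 100.3; c'Δl = 28.37; W sinα = 29.5
Slice 4: Δl = 2.2/cos17.4° = 2.305 m; N'_4 = 271·cos17.4° − 63·2.305 = 113.4; c'Δl = 34.12; W sinα = 81.0
Slice 5: Δl = 1.6/cos27.0° = 1.796 m; N'_5 = 176·cos27.0° − 51·1.796 = 65.2; c'Δl = 26.58; W sinα = 79.9
Slice 6: Δl = 3.0/cos39.9° = 3.911 m; N'_6 = 250·cos39.9° − 24·3.911 = 97.9; c'Δl = 57.88; W sinα = 160.4
Slice 7: Δl = 2.0/cos57.6° = 3.733 m; N'_7 = 67·cos57.6° − 9·3.733 = 2.3; c'Δl = 55.24; W sinα = 56.6
Σc'Δl = 249.8 kN/m; ΣN' = 506.4 kN/m; ΣW sinα = 400.6 kN/m
Resisting = 249.8 + 506.4·tan27.5° = 249.8 + 263.6 = 513.4 kN/m
FS = 513.4 / 400.6 = 1.282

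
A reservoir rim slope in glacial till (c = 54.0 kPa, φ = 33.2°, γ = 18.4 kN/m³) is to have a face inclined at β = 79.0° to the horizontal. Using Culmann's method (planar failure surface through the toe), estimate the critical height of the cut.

H_c = 31.84 m

Culmann's analysis gives the critical failure plane at α_cr = (β + φ)/2 = (79.0 + 33.2)/2 = 56.1°, and the critical height
H_c = (4c/γ) · sinβ cosφ / [1 − cos(β − φ)]
    = (4·54.0/18.4) · sin79.0°·cos33.2° / [1 − cos(45.8°)]
    = 11.739 · 0.9816·0.8368 / [1 − 0.6972]
    = 11.739 · 0.8214 / 0.3028
    = 31.84 m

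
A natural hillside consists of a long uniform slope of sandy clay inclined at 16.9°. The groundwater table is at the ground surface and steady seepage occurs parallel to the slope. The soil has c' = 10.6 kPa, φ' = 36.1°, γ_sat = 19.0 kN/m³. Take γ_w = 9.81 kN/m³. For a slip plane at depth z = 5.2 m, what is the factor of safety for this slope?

FS = 1.55

With seepage parallel to the slope and the water table at the surface, the effective normal stress on the slip plane uses the buoyant unit weight γ' = γ_sat − γ_w while the driving shear stress uses γ_sat:
FS = [c' + γ' z cos²β tanφ'] / [γ_sat z sinβ cosβ]
γ' = 19.0 − 9.81 = 9.19 kN/m³
Numerator = 10.6 + 9.19·5.2·cos²16.9°·tan36.1° = 10.6 + 9.19·5.2·0.9155·0.7292 = 42.503 kPa
Denominator = 19.0·5.2·sin16.9°·cos16.9° = 19.0·5.2·0.2907·0.9568 = 27.481 kPa
FS = 42.503 / 27.481 = 1.547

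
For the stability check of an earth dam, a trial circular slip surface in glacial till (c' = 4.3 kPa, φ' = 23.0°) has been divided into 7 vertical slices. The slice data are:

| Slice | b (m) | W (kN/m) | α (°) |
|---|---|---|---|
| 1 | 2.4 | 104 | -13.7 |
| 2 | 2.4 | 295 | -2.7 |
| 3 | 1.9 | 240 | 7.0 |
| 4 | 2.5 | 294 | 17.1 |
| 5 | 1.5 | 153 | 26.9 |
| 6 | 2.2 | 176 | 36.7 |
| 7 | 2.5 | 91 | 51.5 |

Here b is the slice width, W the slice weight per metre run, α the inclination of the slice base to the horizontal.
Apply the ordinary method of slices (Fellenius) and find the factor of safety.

Ordinary method of slices: FS = Σ[c'·Δl_i + (W_i cosα_i)·tanφ'] / Σ W_i sinα_i, with Δl_i = b_i / cosα_i.
Slice 1: Δl = 2.4/cos(-13.7°) = 2.470 m; N'_1 = 104·cos(-13.7°) = 101.0; c'Δl = 10.62; W sinα = -24.6
Slice 2: Δl = 2.4/cos(-2.7°) = 2.403 m; N'_2 = 295·cos(-2.7°) = 294.7; c'Δl = 10.33; W sinα = -13.9
Slice 3: Δl = 1.9/cos7.0° = 1.914 m; N'_3 = 240·cos7.0° = 238.2; c'Δl = 8.23; W sinα = 29.2
Slice 4: Δl = 2.5/cos17.1° = 2.616 m; N'_4 = 294·cos17.1° = 281.0; c'Δl = 11.25; W sinα = 86.4
Slice 5: Δl = 1.5/cos26.9° = 1.682 m; N'_5 = 153·cos26.9° = 136.4; c'Δl = 7.23; W sinα = 69.2
Slice 6: Δl = 2.2/cos36.7° = 2.744 m; N'_6 = 176·cos36.7° = 141.1; c'Δl = 11.80; W sinα = 105.2
Slice 7: Δl = 2.5/cos51.5° = 4.016 m; N'_7 = 91·cos51.5° = 56.6; c'Δl = 17.27; W sinα = 71.2
Σc'Δl = 76.7 kN/m; ΣN' = 1249.1 kN/m; ΣW sinα = 322.8 kN/m
Resisting = 76.7 + 1249.1·tan23.0° = 76.7 + 530.2 = 607.0 kN/m
FS = 607.0 / 322.8 = 1.880

FS = 1.88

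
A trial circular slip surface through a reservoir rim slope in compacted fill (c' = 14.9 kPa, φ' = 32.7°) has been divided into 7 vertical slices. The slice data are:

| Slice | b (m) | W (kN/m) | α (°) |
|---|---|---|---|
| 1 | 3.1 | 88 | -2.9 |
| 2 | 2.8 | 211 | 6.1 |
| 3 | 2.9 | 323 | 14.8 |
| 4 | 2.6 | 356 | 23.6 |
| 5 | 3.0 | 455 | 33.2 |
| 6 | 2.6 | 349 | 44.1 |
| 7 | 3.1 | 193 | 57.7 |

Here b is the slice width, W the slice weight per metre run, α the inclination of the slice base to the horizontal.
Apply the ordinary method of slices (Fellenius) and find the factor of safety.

Ordinary method of slices: FS = Σ[c'·Δl_i + (W_i cosα_i)·tanφ'] / Σ W_i sinα_i, with Δl_i = b_i / cosα_i.
Slice 1: Δl = 3.1/cos(-2.9°) = 3.104 m; N'_1 = 88·cos(-2.9°) = 87.9; c'Δl = 46.25; W sinα = -4.5
Slice 2: Δl = 2.8/cos6.1° = 2.816 m; N'_2 = 211·cos6.1° = 209.8; c'Δl = 41.96; W sinα = 22.4
Slice 3: Δl = 2.9/cos14.8° = 3.000 m; N'_3 = 323·cos14.8° = 312.3; c'Δl = 44.69; W sinα = 82.5
Slice 4: Δl = 2.6/cos23.6° = 2.837 m; N'_4 = 356·cos23.6° = 326.2; c'Δl = 42.28; W sinα = 142.5
Slice 5: Δl = 3.0/cos33.2° = 3.585 m; N'_5 = 455·cos33.2° = 380.7; c'Δl = 53.42; W sinα = 249.1
Slice 6: Δl = 2.6/cos44.1° = 3.621 m; N'_6 = 349·cos44.1° = 250.6; c'Δl = 53.95; W sinα = 242.9
Slice 7: Δl = 3.1/cos57.7° = 5.801 m; N'_7 = 193·cos57.7° = 103.1; c'Δl = 86.44; W sinα = 163.1
Σc'Δl = 369.0 kN/m; ΣN' = 1670.7 kN/m; ΣW sinα = 898.2 kN/m
Resisting = 369.0 + 1670.7·tan32.7° = 369.0 + 1072.6 = 1441.5 kN/m
FS = 1441.5 / 898.2 = 1.605

FS = 1.61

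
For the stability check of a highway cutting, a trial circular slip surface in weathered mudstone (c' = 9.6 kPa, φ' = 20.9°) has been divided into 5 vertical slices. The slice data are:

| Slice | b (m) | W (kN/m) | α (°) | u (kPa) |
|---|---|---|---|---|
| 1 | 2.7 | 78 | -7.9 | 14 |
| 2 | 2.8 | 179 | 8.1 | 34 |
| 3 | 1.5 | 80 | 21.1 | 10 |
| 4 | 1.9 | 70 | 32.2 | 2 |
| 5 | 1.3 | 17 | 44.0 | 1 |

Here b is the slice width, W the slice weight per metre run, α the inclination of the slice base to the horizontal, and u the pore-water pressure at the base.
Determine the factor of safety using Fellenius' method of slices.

Ordinary method of slices: FS = Σ[c'·Δl_i + (W_i cosα_i − u_i·Δl_i)·tanφ'] / Σ W_i sinα_i, with Δl_i = b_i / cosα_i.
Slice 1: Δl = 2.7/cos(-7.9°) = 2.726 m; N'_1 = 78·cos(-7.9°) − 14·2.726 = 39.1; c'Δl = 26.17; W sinα = -10.7
Slice 2: Δl = 2.8/cos8.1° = 2.828 m; N'_2 = 179·cos8.1° − 34·2.828 = 81.1; c'Δl = 27.15; W sinα = 25.2
Slice 3: Δl = 1.5/cos21.1° = 1.608 m; N'_3 = 80·cos21.1° − 10·1.608 = 58.6; c'Δl = 15.43; W sinα = 28.8
Slice 4: Δl = 1.9/cos32.2° = 2.245 m; N'_4 = 70·cos32.2° − 2·2.245 = 54.7; c'Δl = 21.56; W sinα = 37.3
Slice 5: Δl = 1.3/cos44.0° = 1.807 m; N'_5 = 17·cos44.0° − 1·1.807 = 10.4; c'Δl = 17.35; W sinα = 11.8
Σc'Δl = 107.7 kN/m; ΣN' = 243.9 kN/m; ΣW sinα = 92.4 kN/m
Resisting = 107.7 + 243.9·tan20.9° = 107.7 + 93.1 = 200.8 kN/m
FS = 200.8 / 92.4 = 2.173

FS = 2.17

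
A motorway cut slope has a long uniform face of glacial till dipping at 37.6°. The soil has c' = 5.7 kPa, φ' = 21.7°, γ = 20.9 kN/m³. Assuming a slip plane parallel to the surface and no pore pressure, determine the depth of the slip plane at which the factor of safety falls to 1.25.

Setting FS = 1.25 in FS = [c' + γz cos²β tanφ'] / [γz sinβ cosβ] and solving for z:
z = c' / [γ cosβ (FS·sinβ − cosβ·tanφ')]
  = 5.7 / [20.9·cos37.6°·(1.25·sin37.6° − cos37.6°·tan21.7°)]
  = 5.7 / [20.9·0.7923·(1.25·0.6101 − 0.7923·0.3979)]
  = 5.7 / 7.4083 = 0.769 m

z = 0.77 m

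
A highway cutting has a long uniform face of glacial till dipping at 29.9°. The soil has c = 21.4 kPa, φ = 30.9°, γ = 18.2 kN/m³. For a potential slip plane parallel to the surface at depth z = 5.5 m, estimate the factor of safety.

For an infinite slope with a slip plane parallel to the surface (no pore pressure): FS = [c + γz cos²β tanφ] / [γz sinβ cosβ].
γz = 18.2·5.5 = 100.10 kN/m²
Numerator = 21.4 + 100.10·cos²29.9°·tan30.9° = 21.4 + 100.10·0.7515·0.5985 = 66.422 kPa
Denominator = 100.10·sin29.9°·cos29.9° = 100.10·0.4985·0.8669 = 43.257 kPa
FS = 66.422 / 43.257 = 1.536

FS = 1.54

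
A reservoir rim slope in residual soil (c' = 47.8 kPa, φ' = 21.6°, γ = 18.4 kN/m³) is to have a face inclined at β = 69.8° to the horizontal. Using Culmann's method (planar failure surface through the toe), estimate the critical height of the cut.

Culmann's analysis gives the critical failure plane at α_cr = (β + φ')/2 = (69.8 + 21.6)/2 = 45.7°, and the critical height
H_c = (4c'/γ) · sinβ cosφ' / [1 − cos(β − φ')]
    = (4·47.8/18.4) · sin69.8°·cos21.6° / [1 − cos(48.2°)]
    = 10.391 · 0.9385·0.9298 / [1 − 0.6665]
    = 10.391 · 0.8726 / 0.3335
    = 27.19 m

H_c = 27.19 m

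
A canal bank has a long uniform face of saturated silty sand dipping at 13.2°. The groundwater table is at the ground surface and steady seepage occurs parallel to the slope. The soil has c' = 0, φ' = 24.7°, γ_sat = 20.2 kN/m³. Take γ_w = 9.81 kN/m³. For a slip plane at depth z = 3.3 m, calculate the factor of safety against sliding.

FS = 1.01

With seepage parallel to the slope and the water table at the surface, the effective normal stress on the slip plane uses the buoyant unit weight γ' = γ_sat − γ_w while the driving shear stress uses γ_sat:
FS = [c' + γ' z cos²β tanφ'] / [γ_sat z sinβ cosβ]
(For c' = 0 this reduces to FS = (γ'/γ_sat)·tanφ'/tanβ.)
γ' = 20.2 − 9.81 = 10.39 kN/m³
Numerator = 0.0 + 10.39·3.3·cos²13.2°·tan24.7° = 0.0 + 10.39·3.3·0.9479·0.4599 = 14.948 kPa
Denominator = 20.2·3.3·sin13.2°·cos13.2° = 20.2·3.3·0.2284·0.9736 = 14.820 kPa
FS = 14.948 / 14.820 = 1.009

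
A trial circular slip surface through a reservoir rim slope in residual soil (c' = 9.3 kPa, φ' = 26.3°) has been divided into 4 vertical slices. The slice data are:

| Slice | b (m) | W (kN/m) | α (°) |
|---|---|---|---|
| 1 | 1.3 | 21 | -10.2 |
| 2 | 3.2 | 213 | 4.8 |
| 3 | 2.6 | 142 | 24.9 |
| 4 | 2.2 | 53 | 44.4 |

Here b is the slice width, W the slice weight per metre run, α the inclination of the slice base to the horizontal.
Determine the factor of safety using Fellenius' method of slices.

Ordinary method of slices: FS = Σ[c'·Δl_i + (W_i cosα_i)·tanφ'] / Σ W_i sinα_i, with Δl_i = b_i / cosα_i.
Slice 1: Δl = 1.3/cos(-10.2°) = 1.321 m; N'_1 = 21·cos(-10.2°) = 20.7; c'Δl = 12.28; W sinα = -3.7
Slice 2: Δl = 3.2/cos4.8° = 3.211 m; N'_2 = 213·cos4.8° = 212.3; c'Δl = 29.86; W sinα = 17.8
Slice 3: Δl = 2.6/cos24.9° = 2.866 m; N'_3 = 142·cos24.9° = 128.8; c'Δl = 26.66; W sinα = 59.8
Slice 4: Δl = 2.2/cos44.4° = 3.079 m; N'_4 = 53·cos44.4° = 37.9; c'Δl = 28.64; W sinα = 37.1
Σc'Δl = 97.4 kN/m; ΣN' = 399.6 kN/m; ΣW sinα = 111.0 kN/m
Resisting = 97.4 + 399.6·tan26.3° = 97.4 + 197.5 = 294.9 kN/m
FS = 294.9 / 111.0 = 2.658

FS = 2.66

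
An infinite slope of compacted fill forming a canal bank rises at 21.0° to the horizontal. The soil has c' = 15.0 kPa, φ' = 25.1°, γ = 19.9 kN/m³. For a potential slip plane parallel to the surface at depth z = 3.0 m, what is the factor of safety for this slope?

FS = 1.97

For an infinite slope with a slip plane parallel to the surface (no pore pressure): FS = [c' + γz cos²β tanφ'] / [γz sinβ cosβ].
γz = 19.9·3.0 = 59.70 kN/m²
Numerator = 15.0 + 59.70·cos²21.0°·tan25.1° = 15.0 + 59.70·0.8716·0.4684 = 39.374 kPa
Denominator = 59.70·sin21.0°·cos21.0° = 59.70·0.3584·0.9336 = 19.974 kPa
FS = 39.374 / 19.974 = 1.971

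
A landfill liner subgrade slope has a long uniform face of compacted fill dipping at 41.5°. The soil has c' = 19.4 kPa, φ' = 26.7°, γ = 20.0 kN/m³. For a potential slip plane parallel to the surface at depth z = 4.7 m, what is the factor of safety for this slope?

FS = 0.98

For an infinite slope with a slip plane parallel to the surface (no pore pressure): FS = [c' + γz cos²β tanφ'] / [γz sinβ cosβ].
γz = 20.0·4.7 = 94.00 kN/m²
Numerator = 19.4 + 94.00·cos²41.5°·tan26.7° = 19.4 + 94.00·0.5609·0.5029 = 45.919 kPa
Denominator = 94.00·sin41.5°·cos41.5° = 94.00·0.6626·0.7490 = 46.650 kPa
FS = 45.919 / 46.650 = 0.984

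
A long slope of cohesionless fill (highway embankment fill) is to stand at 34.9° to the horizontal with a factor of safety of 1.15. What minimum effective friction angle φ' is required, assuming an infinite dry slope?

FS = tanφ'/tanβ ⇒ tanφ' = FS · tanβ = 1.15 · tan34.9° = 0.8023
φ' = arctan(0.8023) = 38.74°

φ' = 38.7°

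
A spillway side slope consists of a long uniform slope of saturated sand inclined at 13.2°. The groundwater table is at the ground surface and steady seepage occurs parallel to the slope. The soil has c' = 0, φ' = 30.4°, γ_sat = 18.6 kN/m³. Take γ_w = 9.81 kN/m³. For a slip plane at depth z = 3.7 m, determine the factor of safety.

FS = 1.18

With seepage parallel to the slope and the water table at the surface, the effective normal stress on the slip plane uses the buoyant unit weight γ' = γ_sat − γ_w while the driving shear stress uses γ_sat:
FS = [c' + γ' z cos²β tanφ'] / [γ_sat z sinβ cosβ]
(For c' = 0 this reduces to FS = (γ'/γ_sat)·tanφ'/tanβ.)
γ' = 18.6 − 9.81 = 8.79 kN/m³
Numerator = 0.0 + 8.79·3.7·cos²13.2°·tan30.4° = 0.0 + 8.79·3.7·0.9479·0.5867 = 18.086 kPa
Denominator = 18.6·3.7·sin13.2°·cos13.2° = 18.6·3.7·0.2284·0.9736 = 15.300 kPa
FS = 18.086 / 15.300 = 1.182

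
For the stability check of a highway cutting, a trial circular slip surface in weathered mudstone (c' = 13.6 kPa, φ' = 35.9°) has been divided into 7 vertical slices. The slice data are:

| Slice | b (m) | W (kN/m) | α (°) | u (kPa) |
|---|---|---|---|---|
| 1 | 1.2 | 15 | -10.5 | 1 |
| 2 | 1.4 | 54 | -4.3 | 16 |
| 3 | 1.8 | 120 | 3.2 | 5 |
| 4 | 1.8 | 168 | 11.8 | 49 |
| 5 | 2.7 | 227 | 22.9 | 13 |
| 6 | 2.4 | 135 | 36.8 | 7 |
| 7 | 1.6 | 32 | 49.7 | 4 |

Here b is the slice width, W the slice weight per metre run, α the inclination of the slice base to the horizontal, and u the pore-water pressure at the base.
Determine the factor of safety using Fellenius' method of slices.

FS = 2.46

Ordinary method of slices: FS = Σ[c'·Δl_i + (W_i cosα_i − u_i·Δl_i)·tanφ'] / Σ W_i sinα_i, with Δl_i = b_i / cosα_i.
Slice 1: Δl = 1.2/cos(-10.5°) = 1.220 m; N'_1 = 15·cos(-10.5°) − 1·1.220 = 13.5; c'Δl = 16.60; W sinα = -2.7
Slice 2: Δl = 1.4/cos(-4.3°) = 1.404 m; N'_2 = 54·cos(-4.3°) − 16·1.404 = 31.4; c'Δl = 19.09; W sinα = -4.0
Slice 3: Δl = 1.8/cos3.2° = 1.803 m; N'_3 = 120·cos3.2° − 5·1.803 = 110.8; c'Δl = 24.52; W sinα = 6.7
Slice 4: Δl = 1.8/cos11.8° = 1.839 m; N'_4 = 168·cos11.8° − 49·1.839 = 74.3; c'Δl = 25.01; W sinα = 34.4
Slice 5: Δl = 2.7/cos22.9° = 2.931 m; N'_5 = 227·cos22.9° − 13·2.931 = 171.0; c'Δl = 39.86; W sinα = 88.3
Slice 6: Δl = 2.4/cos36.8° = 2.997 m; N'_6 = 135·cos36.8° − 7·2.997 = 87.1; c'Δl = 40.76; W sinα = 80.9
Slice 7: Δl = 1.6/cos49.7° = 2.474 m; N'_7 = 32·cos49.7° − 4·2.474 = 10.8; c'Δl = 33.64; W sinα = 24.4
Σc'Δl = 199.5 kN/m; ΣN' = 499.0 kN/m; ΣW sinα = 227.9 kN/m
Resisting = 199.5 + 499.0·tan35.9° = 199.5 + 361.2 = 560.7 kN/m
FS = 560.7 / 227.9 = 2.461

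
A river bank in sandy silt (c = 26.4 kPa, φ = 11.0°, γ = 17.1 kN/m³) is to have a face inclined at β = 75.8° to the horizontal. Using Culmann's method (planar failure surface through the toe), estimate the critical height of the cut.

Culmann's analysis gives the critical failure plane at α_cr = (β + φ)/2 = (75.8 + 11.0)/2 = 43.4°, and the critical height
H_c = (4c/γ) · sinβ cosφ / [1 − cos(β − φ)]
    = (4·26.4/17.1) · sin75.8°·cos11.0° / [1 − cos(64.8°)]
    = 6.175 · 0.9694·0.9816 / [1 − 0.4258]
    = 6.175 · 0.9516 / 0.5742
    = 10.23 m

H_c = 10.23 m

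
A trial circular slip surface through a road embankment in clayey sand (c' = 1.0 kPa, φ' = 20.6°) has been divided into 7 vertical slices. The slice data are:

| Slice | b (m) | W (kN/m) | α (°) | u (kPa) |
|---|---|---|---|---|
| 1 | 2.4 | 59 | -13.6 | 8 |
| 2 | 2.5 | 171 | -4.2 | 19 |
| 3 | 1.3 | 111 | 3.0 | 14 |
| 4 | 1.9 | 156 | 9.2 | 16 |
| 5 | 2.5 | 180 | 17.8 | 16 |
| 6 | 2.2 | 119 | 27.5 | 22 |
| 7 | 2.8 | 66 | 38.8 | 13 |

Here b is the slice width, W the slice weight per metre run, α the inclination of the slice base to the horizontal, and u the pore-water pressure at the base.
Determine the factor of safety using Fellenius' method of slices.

Ordinary method of slices: FS = Σ[c'·Δl_i + (W_i cosα_i − u_i·Δl_i)·tanφ'] / Σ W_i sinα_i, with Δl_i = b_i / cosα_i.
Slice 1: Δl = 2.4/cos(-13.6°) = 2.469 m; N'_1 = 59·cos(-13.6°) − 8·2.469 = 37.6; c'Δl = 2.47; W sinα = -13.9
Slice 2: Δl = 2.5/cos(-4.2°) = 2.507 m; N'_2 = 171·cos(-4.2°) − 19·2.507 = 122.9; c'Δl = 2.51; W sinα = -12.5
Slice 3: Δl = 1.3/cos3.0° = 1.302 m; N'_3 = 111·cos3.0° − 14·1.302 = 92.6; c'Δl = 1.30; W sinα = 5.8
Slice 4: Δl = 1.9/cos9.2° = 1.925 m; N'_4 = 156·cos9.2° − 16·1.925 = 123.2; c'Δl = 1.92; W sinα = 24.9
Slice 5: Δl = 2.5/cos17.8° = 2.626 m; N'_5 = 180·cos17.8° − 16·2.626 = 129.4; c'Δl = 2.63; W sinα = 55.0
Slice 6: Δl = 2.2/cos27.5° = 2.480 m; N'_6 = 119·cos27.5° − 22·2.480 = 51.0; c'Δl = 2.48; W sinα = 54.9
Slice 7: Δl = 2.8/cos38.8° = 3.593 m; N'_7 = 66·cos38.8° − 13·3.593 = 4.7; c'Δl = 3.59; W sinα = 41.4
Σc'Δl = 16.9 kN/m; ΣN' = 561.4 kN/m; ΣW sinα = 155.7 kN/m
Resisting = 16.9 + 561.4·tan20.6° = 16.9 + 211.0 = 227.9 kN/m
FS = 227.9 / 155.7 = 1.464

FS = 1.46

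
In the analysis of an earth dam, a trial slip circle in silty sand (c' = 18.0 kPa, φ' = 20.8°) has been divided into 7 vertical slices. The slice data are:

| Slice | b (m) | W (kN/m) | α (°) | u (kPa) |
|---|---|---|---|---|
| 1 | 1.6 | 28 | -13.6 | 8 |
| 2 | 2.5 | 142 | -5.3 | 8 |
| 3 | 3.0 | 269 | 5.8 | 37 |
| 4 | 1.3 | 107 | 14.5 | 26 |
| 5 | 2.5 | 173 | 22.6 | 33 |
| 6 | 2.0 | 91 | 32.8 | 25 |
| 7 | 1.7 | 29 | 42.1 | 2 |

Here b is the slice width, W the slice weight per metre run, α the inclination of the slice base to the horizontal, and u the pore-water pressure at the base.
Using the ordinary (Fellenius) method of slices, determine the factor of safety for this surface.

Ordinary method of slices: FS = Σ[c'·Δl_i + (W_i cosα_i − u_i·Δl_i)·tanφ'] / Σ W_i sinα_i, with Δl_i = b_i / cosα_i.
Slice 1: Δl = 1.6/cos(-13.6°) = 1.646 m; N'_1 = 28·cos(-13.6°) − 8·1.646 = 14.0; c'Δl = 29.63; W sinα = -6.6
Slice 2: Δl = 2.5/cos(-5.3°) = 2.511 m; N'_2 = 142·cos(-5.3°) − 8·2.511 = 121.3; c'Δl = 45.19; W sinα = -13.1
Slice 3: Δl = 3.0/cos5.8° = 3.015 m; N'_3 = 269·cos5.8° − 37·3.015 = 156.1; c'Δl = 54.28; W sinα = 27.2
Slice 4: Δl = 1.3/cos14.5° = 1.343 m; N'_4 = 107·cos14.5° − 26·1.343 = 68.7; c'Δl = 24.17; W sinα = 26.8
Slice 5: Δl = 2.5/cos22.6° = 2.708 m; N'_5 = 173·cos22.6° − 33·2.708 = 70.4; c'Δl = 48.74; W sinα = 66.5
Slice 6: Δl = 2.0/cos32.8° = 2.379 m; N'_6 = 91·cos32.8° − 25·2.379 = 17.0; c'Δl = 42.83; W sinα = 49.3
Slice 7: Δl = 1.7/cos42.1° = 2.291 m; N'_7 = 29·cos42.1° − 2·2.291 = 16.9; c'Δl = 41.24; W sinα = 19.4
Σc'Δl = 286.1 kN/m; ΣN' = 464.4 kN/m; ΣW sinα = 169.5 kN/m
Resisting = 286.1 + 464.4·tan20.8° = 286.1 + 176.4 = 462.5 kN/m
FS = 462.5 / 169.5 = 2.729

FS = 2.73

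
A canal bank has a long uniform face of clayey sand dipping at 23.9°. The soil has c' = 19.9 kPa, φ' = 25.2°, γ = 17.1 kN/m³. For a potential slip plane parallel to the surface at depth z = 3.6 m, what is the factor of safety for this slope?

For an infinite slope with a slip plane parallel to the surface (no pore pressure): FS = [c' + γz cos²β tanφ'] / [γz sinβ cosβ].
γz = 17.1·3.6 = 61.56 kN/m²
Numerator = 19.9 + 61.56·cos²23.9°·tan25.2° = 19.9 + 61.56·0.8359·0.4706 = 44.113 kPa
Denominator = 61.56·sin23.9°·cos23.9° = 61.56·0.4051·0.9143 = 22.802 kPa
FS = 44.113 / 22.802 = 1.935

FS = 1.93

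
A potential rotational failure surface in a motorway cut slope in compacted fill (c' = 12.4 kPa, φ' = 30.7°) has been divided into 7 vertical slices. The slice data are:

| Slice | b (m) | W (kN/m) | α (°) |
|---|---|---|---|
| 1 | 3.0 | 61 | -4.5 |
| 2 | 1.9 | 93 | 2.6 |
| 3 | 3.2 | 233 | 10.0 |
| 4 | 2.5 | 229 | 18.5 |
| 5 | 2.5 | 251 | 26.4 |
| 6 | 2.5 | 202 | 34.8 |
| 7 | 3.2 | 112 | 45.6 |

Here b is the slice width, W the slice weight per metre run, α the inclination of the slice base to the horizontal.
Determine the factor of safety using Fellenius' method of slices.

Ordinary method of slices: FS = Σ[c'·Δl_i + (W_i cosα_i)·tanφ'] / Σ W_i sinα_i, with Δl_i = b_i / cosα_i.
Slice 1: Δl = 3.0/cos(-4.5°) = 3.009 m; N'_1 = 61·cos(-4.5°) = 60.8; c'Δl = 37.32; W sinα = -4.8
Slice 2: Δl = 1.9/cos2.6° = 1.902 m; N'_2 = 93·cos2.6° = 92.9; c'Δl = 23.58; W sinα = 4.2
Slice 3: Δl = 3.2/cos10.0° = 3.249 m; N'_3 = 233·cos10.0° = 229.5; c'Δl = 40.29; W sinα = 40.5
Slice 4: Δl = 2.5/cos18.5° = 2.636 m; N'_4 = 229·cos18.5° = 217.2; c'Δl = 32.69; W sinα = 72.7
Slice 5: Δl = 2.5/cos26.4° = 2.791 m; N'_5 = 251·cos26.4° = 224.8; c'Δl = 34.61; W sinα = 111.6
Slice 6: Δl = 2.5/cos34.8° = 3.045 m; N'_6 = 202·cos34.8° = 165.9; c'Δl = 37.75; W sinα = 115.3
Slice 7: Δl = 3.2/cos45.6° = 4.574 m; N'_7 = 112·cos45.6° = 78.4; c'Δl = 56.71; W sinα = 80.0
Σc'Δl = 263.0 kN/m; ΣN' = 1069.4 kN/m; ΣW sinα = 419.5 kN/m
Resisting = 263.0 + 1069.4·tan30.7° = 263.0 + 635.0 = 897.9 kN/m
FS = 897.9 / 419.5 = 2.141

FS = 2.14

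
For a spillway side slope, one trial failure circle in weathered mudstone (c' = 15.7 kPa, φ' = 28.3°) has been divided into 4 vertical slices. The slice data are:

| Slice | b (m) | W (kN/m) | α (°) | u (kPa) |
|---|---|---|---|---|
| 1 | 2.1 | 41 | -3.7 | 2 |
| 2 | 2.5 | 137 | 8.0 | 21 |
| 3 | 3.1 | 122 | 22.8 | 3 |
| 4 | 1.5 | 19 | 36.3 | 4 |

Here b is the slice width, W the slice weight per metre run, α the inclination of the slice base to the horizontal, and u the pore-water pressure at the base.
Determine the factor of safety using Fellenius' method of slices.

Ordinary method of slices: FS = Σ[c'·Δl_i + (W_i cosα_i − u_i·Δl_i)·tanφ'] / Σ W_i sinα_i, with Δl_i = b_i / cosα_i.
Slice 1: Δl = 2.1/cos(-3.7°) = 2.104 m; N'_1 = 41·cos(-3.7°) − 2·2.104 = 36.7; c'Δl = 33.04; W sinα = -2.6
Slice 2: Δl = 2.5/cos8.0° = 2.525 m; N'_2 = 137·cos8.0° − 21·2.525 = 82.7; c'Δl = 39.64; W sinα = 19.1
Slice 3: Δl = 3.1/cos22.8° = 3.363 m; N'_3 = 122·cos22.8° − 3·3.363 = 102.4; c'Δl = 52.80; W sinα = 47.3
Slice 4: Δl = 1.5/cos36.3° = 1.861 m; N'_4 = 19·cos36.3° − 4·1.861 = 7.9; c'Δl = 29.22; W sinα = 11.2
Σc'Δl = 154.7 kN/m; ΣN' = 229.6 kN/m; ΣW sinα = 74.9 kN/m
Resisting = 154.7 + 229.6·tan28.3° = 154.7 + 123.6 = 278.3 kN/m
FS = 278.3 / 74.9 = 3.714

FS = 3.71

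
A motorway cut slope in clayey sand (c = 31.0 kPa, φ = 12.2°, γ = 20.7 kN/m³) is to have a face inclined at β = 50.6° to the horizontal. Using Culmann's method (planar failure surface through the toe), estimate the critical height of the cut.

H_c = 20.92 m

Culmann's analysis gives the critical failure plane at α_cr = (β + φ)/2 = (50.6 + 12.2)/2 = 31.4°, and the critical height
H_c = (4c/γ) · sinβ cosφ / [1 − cos(β − φ)]
    = (4·31.0/20.7) · sin50.6°·cos12.2° / [1 − cos(38.4°)]
    = 5.990 · 0.7727·0.9774 / [1 − 0.7837]
    = 5.990 · 0.7553 / 0.2163
    = 20.92 m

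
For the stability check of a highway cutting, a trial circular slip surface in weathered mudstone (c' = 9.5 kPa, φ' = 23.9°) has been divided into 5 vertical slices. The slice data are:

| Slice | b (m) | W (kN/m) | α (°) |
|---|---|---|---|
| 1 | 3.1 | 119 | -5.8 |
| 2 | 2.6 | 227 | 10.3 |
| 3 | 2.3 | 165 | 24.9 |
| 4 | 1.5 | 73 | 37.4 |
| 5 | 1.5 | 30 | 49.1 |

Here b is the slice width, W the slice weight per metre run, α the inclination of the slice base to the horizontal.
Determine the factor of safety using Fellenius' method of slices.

Ordinary method of slices: FS = Σ[c'·Δl_i + (W_i cosα_i)·tanφ'] / Σ W_i sinα_i, with Δl_i = b_i / cosα_i.
Slice 1: Δl = 3.1/cos(-5.8°) = 3.116 m; N'_1 = 119·cos(-5.8°) = 118.4; c'Δl = 29.60; W sinα = -12.0
Slice 2: Δl = 2.6/cos10.3° = 2.643 m; N'_2 = 227·cos10.3° = 223.3; c'Δl = 25.10; W sinα = 40.6
Slice 3: Δl = 2.3/cos24.9° = 2.536 m; N'_3 = 165·cos24.9° = 149.7; c'Δl = 24.09; W sinα = 69.5
Slice 4: Δl = 1.5/cos37.4° = 1.888 m; N'_4 = 73·cos37.4° = 58.0; c'Δl = 17.94; W sinα = 44.3
Slice 5: Δl = 1.5/cos49.1° = 2.291 m; N'_5 = 30·cos49.1° = 19.6; c'Δl = 21.76; W sinα = 22.7
Σc'Δl = 118.5 kN/m; ΣN' = 569.0 kN/m; ΣW sinα = 165.0 kN/m
Resisting = 118.5 + 569.0·tan23.9° = 118.5 + 252.2 = 370.7 kN/m
FS = 370.7 / 165.0 = 2.246

FS = 2.25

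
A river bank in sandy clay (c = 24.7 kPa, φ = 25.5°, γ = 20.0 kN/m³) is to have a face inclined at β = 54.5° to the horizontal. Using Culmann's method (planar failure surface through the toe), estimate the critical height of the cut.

Culmann's analysis gives the critical failure plane at α_cr = (β + φ)/2 = (54.5 + 25.5)/2 = 40.0°, and the critical height
H_c = (4c/γ) · sinβ cosφ / [1 − cos(β − φ)]
    = (4·24.7/20.0) · sin54.5°·cos25.5° / [1 − cos(29.0°)]
    = 4.940 · 0.8141·0.9026 / [1 − 0.8746]
    = 4.940 · 0.7348 / 0.1254
    = 28.95 m

H_c = 28.95 m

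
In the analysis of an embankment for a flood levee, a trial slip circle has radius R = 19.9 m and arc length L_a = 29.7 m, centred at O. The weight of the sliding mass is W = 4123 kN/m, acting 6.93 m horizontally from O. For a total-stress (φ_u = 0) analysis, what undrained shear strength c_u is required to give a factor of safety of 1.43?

FS = c_u·L_a·R / (W·d), so c_u = FS·W·d / (L_a·R).
c_u = 1.43·4123·6.93 / (29.70·19.9) = 40858.5 / 591.03 = 69.13 kPa

c_u = 69.1 kPa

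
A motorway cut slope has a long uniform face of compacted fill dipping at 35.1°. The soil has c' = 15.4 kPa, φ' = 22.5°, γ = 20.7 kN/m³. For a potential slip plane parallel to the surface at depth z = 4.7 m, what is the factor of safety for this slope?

FS = 0.93

For an infinite slope with a slip plane parallel to the surface (no pore pressure): FS = [c' + γz cos²β tanφ'] / [γz sinβ cosβ].
γz = 20.7·4.7 = 97.29 kN/m²
Numerator = 15.4 + 97.29·cos²35.1°·tan22.5° = 15.4 + 97.29·0.6694·0.4142 = 42.375 kPa
Denominator = 97.29·sin35.1°·cos35.1° = 97.29·0.5750·0.8181 = 45.769 kPa
FS = 42.375 / 45.769 = 0.926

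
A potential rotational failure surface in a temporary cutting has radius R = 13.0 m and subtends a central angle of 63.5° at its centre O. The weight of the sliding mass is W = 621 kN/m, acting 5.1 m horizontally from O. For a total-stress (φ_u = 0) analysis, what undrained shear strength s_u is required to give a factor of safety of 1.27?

FS = s_u·L_a·R / (W·d), so s_u = FS·W·d / (L_a·R).
Arc length L_a = R·θ = 13.0·(63.5°·π/180) = 13.0·1.1083 = 14.41 m
s_u = 1.27·621·5.1 / (14.41·13.0) = 4022.2 / 187.30 = 21.47 kPa

s_u = 21.5 kPa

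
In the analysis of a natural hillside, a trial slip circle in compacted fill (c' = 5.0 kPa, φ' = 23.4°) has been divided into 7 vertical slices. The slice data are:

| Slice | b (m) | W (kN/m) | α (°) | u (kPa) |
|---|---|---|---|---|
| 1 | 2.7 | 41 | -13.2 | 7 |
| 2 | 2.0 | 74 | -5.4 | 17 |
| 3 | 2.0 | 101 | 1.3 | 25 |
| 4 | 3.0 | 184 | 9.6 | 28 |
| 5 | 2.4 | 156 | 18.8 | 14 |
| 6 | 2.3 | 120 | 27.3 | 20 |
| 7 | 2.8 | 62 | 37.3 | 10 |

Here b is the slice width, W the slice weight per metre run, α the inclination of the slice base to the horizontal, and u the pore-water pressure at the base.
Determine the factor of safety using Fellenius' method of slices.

Ordinary method of slices: FS = Σ[c'·Δl_i + (W_i cosα_i − u_i·Δl_i)·tanφ'] / Σ W_i sinα_i, with Δl_i = b_i / cosα_i.
Slice 1: Δl = 2.7/cos(-13.2°) = 2.773 m; N'_1 = 41·cos(-13.2°) − 7·2.773 = 20.5; c'Δl = 13.87; W sinα = -9.4
Slice 2: Δl = 2.0/cos(-5.4°) = 2.009 m; N'_2 = 74·cos(-5.4°) − 17·2.009 = 39.5; c'Δl = 10.04; W sinα = -7.0
Slice 3: Δl = 2.0/cos1.3° = 2.001 m; N'_3 = 101·cos1.3° − 25·2.001 = 51.0; c'Δl = 10.00; W sinα = 2.3
Slice 4: Δl = 3.0/cos9.6° = 3.043 m; N'_4 = 184·cos9.6° − 28·3.043 = 96.2; c'Δl = 15.21; W sinα = 30.7
Slice 5: Δl = 2.4/cos18.8° = 2.535 m; N'_5 = 156·cos18.8° − 14·2.535 = 112.2; c'Δl = 12.68; W sinα = 50.3
Slice 6: Δl = 2.3/cos27.3° = 2.588 m; N'_6 = 120·cos27.3° − 20·2.588 = 54.9; c'Δl = 12.94; W sinα = 55.0
Slice 7: Δl = 2.8/cos37.3° = 3.520 m; N'_7 = 62·cos37.3° − 10·3.520 = 14.1; c'Δl = 17.60; W sinα = 37.6
Σc'Δl = 92.3 kN/m; ΣN' = 388.4 kN/m; ΣW sinα = 159.5 kN/m
Resisting = 92.3 + 388.4·tan23.4° = 92.3 + 168.1 = 260.4 kN/m
FS = 260.4 / 159.5 = 1.632

FS = 1.63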